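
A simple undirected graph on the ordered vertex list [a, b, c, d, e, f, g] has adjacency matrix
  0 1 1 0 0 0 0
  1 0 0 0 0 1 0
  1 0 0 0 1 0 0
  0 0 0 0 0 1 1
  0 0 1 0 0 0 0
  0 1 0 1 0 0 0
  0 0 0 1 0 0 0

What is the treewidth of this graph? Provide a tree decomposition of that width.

Every bag has size at most 2, so the width is 2 − 1 = 1 and tw(G) ≤ 1. Since G has at least one edge (e.g. e–c), it is not an edgeless graph, so tw(G) ≥ 1. Hence tw(G) = 1 exactly.

Treewidth 1.
One such decomposition:
Bags: B1 = {c, e}  B2 = {a, c}  B3 = {a, b}  B4 = {b, f}  B5 = {d, f}  B6 = {d, g}
Tree: B1–B2, B2–B3, B3–B4, B4–B5, B5–B6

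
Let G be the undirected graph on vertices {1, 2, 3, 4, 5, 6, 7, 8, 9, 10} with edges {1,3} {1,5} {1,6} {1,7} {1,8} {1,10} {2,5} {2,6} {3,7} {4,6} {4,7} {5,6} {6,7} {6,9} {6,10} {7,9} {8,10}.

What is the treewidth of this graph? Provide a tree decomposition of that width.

The largest bag has 3 vertices, giving width 2; this decomposition certifies tw(G) ≤ 2. For the lower bound, the 3 vertices {1, 8, 10} are pairwise adjacent, and any tree decomposition puts a clique entirely inside one bag — forcing width ≥ 2. Therefore the treewidth is 2.

Treewidth 2.
One such decomposition:
Bags: B1 = {1, 6, 10}  B2 = {1, 5, 6}  B3 = {2, 5, 6}  B4 = {1, 8, 10}  B5 = {1, 6, 7}  B6 = {1, 3, 7}  B7 = {4, 6, 7}  B8 = {6, 7, 9}
Tree: B1–B2, B2–B3, B1–B4, B1–B5, B5–B6, B5–B7, B5–B8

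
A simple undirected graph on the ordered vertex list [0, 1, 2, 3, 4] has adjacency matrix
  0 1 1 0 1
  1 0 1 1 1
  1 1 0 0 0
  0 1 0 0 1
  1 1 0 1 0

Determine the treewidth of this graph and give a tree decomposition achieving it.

Every bag has size at most 3, so the width is 3 − 1 = 2 and tw(G) ≤ 2. Conversely, {0, 1, 2} is a clique of size 3, and the vertices of any clique must share a bag in every tree decomposition; so some bag has ≥ 3 vertices and tw(G) ≥ 2. Therefore the treewidth is 2.

Treewidth 2.
One such decomposition:
Bags: B1 = {0, 1, 4}  B2 = {0, 1, 2}  B3 = {1, 3, 4}
Tree: B1–B2, B1–B3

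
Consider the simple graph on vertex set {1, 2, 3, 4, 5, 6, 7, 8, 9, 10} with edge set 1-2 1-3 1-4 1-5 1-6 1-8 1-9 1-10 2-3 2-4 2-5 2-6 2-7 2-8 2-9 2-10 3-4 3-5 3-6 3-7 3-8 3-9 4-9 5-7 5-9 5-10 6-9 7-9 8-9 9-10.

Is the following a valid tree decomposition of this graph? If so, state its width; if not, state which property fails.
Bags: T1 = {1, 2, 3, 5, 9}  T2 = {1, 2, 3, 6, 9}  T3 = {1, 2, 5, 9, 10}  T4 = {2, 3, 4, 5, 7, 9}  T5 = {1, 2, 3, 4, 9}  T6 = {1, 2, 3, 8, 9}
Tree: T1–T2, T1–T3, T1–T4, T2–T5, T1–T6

A tree decomposition must satisfy three properties: every vertex lies in some bag; for every edge, both endpoints lie together in some bag; and for every vertex, the bags containing it form a connected subtree. Here bags containing vertex 4 are not connected in the tree, so the decomposition is invalid.

No — bags containing vertex 4 are not connected in the tree.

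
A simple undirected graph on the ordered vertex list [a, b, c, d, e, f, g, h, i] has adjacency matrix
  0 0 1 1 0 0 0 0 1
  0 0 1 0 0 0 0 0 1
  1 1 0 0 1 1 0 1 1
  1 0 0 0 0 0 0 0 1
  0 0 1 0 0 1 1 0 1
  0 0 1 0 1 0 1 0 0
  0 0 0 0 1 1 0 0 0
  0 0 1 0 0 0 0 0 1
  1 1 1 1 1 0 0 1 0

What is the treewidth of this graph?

2

A width-2 tree decomposition is:
Bags: B1 = {c, e, f}  B2 = {c, e, i}  B3 = {c, h, i}  B4 = {e, f, g}  B5 = {b, c, i}  B6 = {a, c, i}  B7 = {a, d, i}
Tree: B1–B2, B2–B3, B1–B4, B3–B5, B5–B6, B6–B7
Every bag has size at most 3, so the width is 3 − 1 = 2 and tw(G) ≤ 2. On the other hand G contains the 3-clique {e, f, g}. A clique must lie in a single bag of any decomposition, so no decomposition can have width below 2. Hence tw(G) = 2 exactly.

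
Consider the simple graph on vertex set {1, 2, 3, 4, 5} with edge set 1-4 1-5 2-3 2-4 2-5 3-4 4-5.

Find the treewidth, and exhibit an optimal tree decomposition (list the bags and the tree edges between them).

Treewidth 2.
One such decomposition:
Bags: B1 = {2, 3, 4}  B2 = {2, 4, 5}  B3 = {1, 4, 5}
Tree: B1–B2, B2–B3

Every bag has size at most 3, so the width is 3 − 1 = 2 and tw(G) ≤ 2. Conversely, {1, 4, 5} is a clique of size 3, and the vertices of any clique must share a bag in every tree decomposition; so some bag has ≥ 3 vertices and tw(G) ≥ 2. The upper and lower bounds meet at 2, so that is the treewidth.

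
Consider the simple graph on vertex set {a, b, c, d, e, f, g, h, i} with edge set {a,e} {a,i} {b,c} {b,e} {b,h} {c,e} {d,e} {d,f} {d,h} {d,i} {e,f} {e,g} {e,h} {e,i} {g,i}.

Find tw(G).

2

A width-2 tree decomposition is:
Bags: B1 = {d, e, f}  B2 = {d, e, i}  B3 = {d, e, h}  B4 = {a, e, i}  B5 = {b, e, h}  B6 = {b, c, e}  B7 = {e, g, i}
Tree: B1–B2, B2–B3, B2–B4, B3–B5, B5–B6, B4–B7
The largest bag has 3 vertices, giving width 2; this decomposition certifies tw(G) ≤ 2. For the lower bound, the 3 vertices {d, e, h} are pairwise adjacent, and any tree decomposition puts a clique entirely inside one bag — forcing width ≥ 2. Combining the bounds, tw(G) = 2.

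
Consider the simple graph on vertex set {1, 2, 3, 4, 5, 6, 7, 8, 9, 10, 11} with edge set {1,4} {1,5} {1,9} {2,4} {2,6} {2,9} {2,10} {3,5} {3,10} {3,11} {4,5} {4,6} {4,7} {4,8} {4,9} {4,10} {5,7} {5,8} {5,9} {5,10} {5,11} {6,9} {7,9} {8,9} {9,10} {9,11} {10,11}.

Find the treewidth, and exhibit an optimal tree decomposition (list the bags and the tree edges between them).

Treewidth 3.
Bags: B1 = {5, 9, 10, 11}  B2 = {4, 5, 9, 10}  B3 = {1, 4, 5, 9}  B4 = {4, 5, 8, 9}  B5 = {2, 4, 9, 10}  B6 = {2, 4, 6, 9}  B7 = {3, 5, 10, 11}  B8 = {4, 5, 7, 9}
Tree: B1–B2, B2–B3, B3–B4, B2–B5, B5–B6, B1–B7, B3–B8

Each bag holds 4 vertices, so the decomposition has width 3, which upper-bounds the treewidth. Conversely, {5, 9, 10, 11} is a clique of size 4, and the vertices of any clique must share a bag in every tree decomposition; so some bag has ≥ 4 vertices and tw(G) ≥ 3. Therefore the treewidth is 3.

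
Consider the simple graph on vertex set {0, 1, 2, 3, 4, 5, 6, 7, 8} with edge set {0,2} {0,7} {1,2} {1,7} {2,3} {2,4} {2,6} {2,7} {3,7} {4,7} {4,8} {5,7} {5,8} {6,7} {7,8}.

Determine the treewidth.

2

A width-2 tree decomposition is:
Bags: B1 = {2, 4, 7}  B2 = {2, 3, 7}  B3 = {2, 6, 7}  B4 = {4, 7, 8}  B5 = {0, 2, 7}  B6 = {1, 2, 7}  B7 = {5, 7, 8}
Tree: B1–B2, B1–B3, B1–B4, B1–B5, B1–B6, B4–B7
Each bag holds 3 vertices, so the decomposition has width 2, which upper-bounds the treewidth. For the lower bound, the 3 vertices {4, 7, 8} are pairwise adjacent, and any tree decomposition puts a clique entirely inside one bag — forcing width ≥ 2. Combining the bounds, tw(G) = 2.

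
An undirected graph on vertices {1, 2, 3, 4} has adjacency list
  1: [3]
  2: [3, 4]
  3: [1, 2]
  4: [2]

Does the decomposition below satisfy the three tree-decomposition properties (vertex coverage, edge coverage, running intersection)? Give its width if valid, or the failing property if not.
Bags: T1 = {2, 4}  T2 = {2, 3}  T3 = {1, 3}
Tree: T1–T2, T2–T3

Vertex coverage: the bags together contain {1, 2, 3, 4}, the full vertex set. Edge coverage: each edge of G has both endpoints in at least one bag. Running intersection: for every vertex, the bags containing it form a connected subtree. All three properties hold, so this is a valid tree decomposition of width max|bag| − 1 = 1, and hence tw(G) ≤ 1.

Yes; width 1.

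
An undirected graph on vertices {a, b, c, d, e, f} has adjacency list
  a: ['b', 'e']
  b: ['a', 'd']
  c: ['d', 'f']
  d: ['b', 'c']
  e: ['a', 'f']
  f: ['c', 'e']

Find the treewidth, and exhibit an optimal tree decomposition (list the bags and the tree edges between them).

Treewidth 2.
One such decomposition:
Bags: B1 = {b, c, d}  B2 = {a, b, c}  B3 = {a, c, e}  B4 = {c, e, f}
Tree: B1–B2, B2–B3, B3–B4

Each bag holds 3 vertices, so the decomposition has width 2, which upper-bounds the treewidth. For the lower bound, G contains the cycle c–d–b–a–e–f–c, so G is not a forest; only forests have treewidth ≤ 1, hence tw(G) ≥ 2. The upper and lower bounds meet at 2, so that is the treewidth.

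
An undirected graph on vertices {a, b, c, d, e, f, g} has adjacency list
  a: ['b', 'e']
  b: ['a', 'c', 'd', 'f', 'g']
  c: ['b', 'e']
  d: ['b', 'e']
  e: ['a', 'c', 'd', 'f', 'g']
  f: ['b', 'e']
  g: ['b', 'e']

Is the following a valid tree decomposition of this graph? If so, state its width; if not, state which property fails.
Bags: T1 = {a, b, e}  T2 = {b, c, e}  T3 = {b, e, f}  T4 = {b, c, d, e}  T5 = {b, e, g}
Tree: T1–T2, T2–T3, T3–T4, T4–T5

No — bags containing vertex c are not connected in the tree.

A tree decomposition must satisfy three properties: every vertex lies in some bag; for every edge, both endpoints lie together in some bag; and for every vertex, the bags containing it form a connected subtree. Here bags containing vertex c are not connected in the tree, so the decomposition is invalid.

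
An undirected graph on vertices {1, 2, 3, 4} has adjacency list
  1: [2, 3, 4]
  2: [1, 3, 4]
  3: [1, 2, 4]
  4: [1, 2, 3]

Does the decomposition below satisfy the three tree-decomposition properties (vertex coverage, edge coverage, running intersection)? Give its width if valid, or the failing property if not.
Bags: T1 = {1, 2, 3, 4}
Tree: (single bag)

Yes; width 3.

Every vertex of G appears in some bag (union = {1, 2, 3, 4}); every edge is covered by a bag; and for each vertex v the set of bags containing v is connected in the bag tree. The decomposition is therefore valid. The largest bag has 4 vertices, so the width is 3.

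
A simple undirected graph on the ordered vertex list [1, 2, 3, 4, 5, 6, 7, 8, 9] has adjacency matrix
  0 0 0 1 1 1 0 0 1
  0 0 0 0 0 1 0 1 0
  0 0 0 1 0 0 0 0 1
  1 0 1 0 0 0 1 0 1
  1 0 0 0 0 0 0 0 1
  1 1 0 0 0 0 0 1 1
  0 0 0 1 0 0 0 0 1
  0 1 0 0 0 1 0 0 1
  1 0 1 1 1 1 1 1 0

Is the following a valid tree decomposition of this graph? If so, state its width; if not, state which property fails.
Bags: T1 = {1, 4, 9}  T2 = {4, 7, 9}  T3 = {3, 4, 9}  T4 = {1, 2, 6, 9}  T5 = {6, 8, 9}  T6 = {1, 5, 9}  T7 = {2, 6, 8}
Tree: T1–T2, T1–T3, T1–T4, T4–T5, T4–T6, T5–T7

No — bags containing vertex 2 are not connected in the tree.

A tree decomposition must satisfy three properties: every vertex lies in some bag; for every edge, both endpoints lie together in some bag; and for every vertex, the bags containing it form a connected subtree. Here bags containing vertex 2 are not connected in the tree, so the decomposition is invalid.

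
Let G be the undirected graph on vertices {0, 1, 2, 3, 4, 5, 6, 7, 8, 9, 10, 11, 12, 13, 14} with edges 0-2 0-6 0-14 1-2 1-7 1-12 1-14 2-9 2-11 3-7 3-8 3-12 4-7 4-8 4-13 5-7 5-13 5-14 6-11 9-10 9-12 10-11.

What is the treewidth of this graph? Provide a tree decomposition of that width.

Each bag holds 4 vertices, so the decomposition has width 3, which upper-bounds the treewidth. For the lower bound: the 4 vertex sets {4,8,13}, {5}, {7}, {1,3,12,14} are disjoint, each induces a connected subgraph, and every pair is joined by at least one edge of G. Contracting each set to a single vertex therefore yields K_{4} as a minor, and since treewidth is minor-monotone, tw(G) ≥ tw(K_{4}) = 3. The upper and lower bounds meet at 3, so that is the treewidth.

Treewidth 3.
One optimal decomposition is:
Bags: B1 = {4, 5, 8, 13}  B2 = {4, 5, 7, 8}  B3 = {3, 5, 7, 8}  B4 = {3, 5, 7, 14}  B5 = {1, 3, 7, 14}  B6 = {1, 3, 12, 14}  B7 = {0, 1, 12, 14}  B8 = {0, 1, 2, 12}  B9 = {0, 2, 9, 12}  B10 = {0, 2, 6, 9}  B11 = {2, 6, 9, 11}  B12 = {6, 9, 10, 11}
Tree: B1–B2, B2–B3, B3–B4, B4–B5, B5–B6, B6–B7, B7–B8, B8–B9, B9–B10, B10–B11, B11–B12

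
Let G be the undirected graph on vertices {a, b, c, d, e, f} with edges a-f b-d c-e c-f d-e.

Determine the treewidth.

1

A width-1 tree decomposition is:
Bags: B1 = {d, e}  B2 = {c, e}  B3 = {b, d}  B4 = {c, f}  B5 = {a, f}
Tree: B1–B2, B1–B3, B2–B4, B4–B5
Each bag holds 2 vertices, so the decomposition has width 1, which upper-bounds the treewidth. Any graph with an edge has treewidth ≥ 1, and G has the edge d–e. The upper and lower bounds meet at 1, so that is the treewidth.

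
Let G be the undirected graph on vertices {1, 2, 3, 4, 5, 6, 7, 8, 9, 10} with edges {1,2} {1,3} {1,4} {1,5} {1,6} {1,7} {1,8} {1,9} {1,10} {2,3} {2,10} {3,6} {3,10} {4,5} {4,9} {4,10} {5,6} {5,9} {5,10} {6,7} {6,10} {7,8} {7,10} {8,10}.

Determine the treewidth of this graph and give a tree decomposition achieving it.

Treewidth 3.
One such decomposition:
Bags: B1 = {1, 5, 6, 10}  B2 = {1, 3, 6, 10}  B3 = {1, 6, 7, 10}  B4 = {1, 4, 5, 10}  B5 = {1, 7, 8, 10}  B6 = {1, 2, 3, 10}  B7 = {1, 4, 5, 9}
Tree: B1–B2, B2–B3, B1–B4, B3–B5, B2–B6, B4–B7

Every bag has size at most 4, so the width is 4 − 1 = 3 and tw(G) ≤ 3. For the lower bound, the 4 vertices {1, 4, 5, 9} are pairwise adjacent, and any tree decomposition puts a clique entirely inside one bag — forcing width ≥ 3. Hence tw(G) = 3 exactly.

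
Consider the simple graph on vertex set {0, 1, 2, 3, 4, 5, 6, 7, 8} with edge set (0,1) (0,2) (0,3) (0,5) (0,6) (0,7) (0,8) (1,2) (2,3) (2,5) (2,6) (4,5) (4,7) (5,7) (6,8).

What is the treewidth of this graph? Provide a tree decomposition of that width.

The largest bag has 3 vertices, giving width 2; this decomposition certifies tw(G) ≤ 2. For the lower bound, the 3 vertices {0, 6, 8} are pairwise adjacent, and any tree decomposition puts a clique entirely inside one bag — forcing width ≥ 2. Combining the bounds, tw(G) = 2.

Treewidth 2.
One such decomposition:
Bags: B1 = {0, 2, 6}  B2 = {0, 2, 5}  B3 = {0, 6, 8}  B4 = {0, 5, 7}  B5 = {0, 2, 3}  B6 = {0, 1, 2}  B7 = {4, 5, 7}
Tree: B1–B2, B1–B3, B2–B4, B2–B5, B5–B6, B4–B7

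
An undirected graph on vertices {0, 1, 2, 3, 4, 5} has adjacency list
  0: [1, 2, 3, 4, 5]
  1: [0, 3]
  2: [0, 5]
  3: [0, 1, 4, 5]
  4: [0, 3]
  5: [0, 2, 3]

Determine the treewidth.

A width-2 tree decomposition is:
Bags: B1 = {0, 3, 4}  B2 = {0, 1, 3}  B3 = {0, 3, 5}  B4 = {0, 2, 5}
Tree: B1–B2, B1–B3, B3–B4
The largest bag has 3 vertices, giving width 2; this decomposition certifies tw(G) ≤ 2. Conversely, {0, 2, 5} is a clique of size 3, and the vertices of any clique must share a bag in every tree decomposition; so some bag has ≥ 3 vertices and tw(G) ≥ 2. The upper and lower bounds meet at 2, so that is the treewidth.

2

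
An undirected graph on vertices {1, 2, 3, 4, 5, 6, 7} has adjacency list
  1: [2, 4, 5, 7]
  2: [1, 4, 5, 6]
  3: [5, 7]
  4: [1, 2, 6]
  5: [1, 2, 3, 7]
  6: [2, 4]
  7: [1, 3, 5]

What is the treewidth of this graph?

A width-2 tree decomposition is:
Bags: B1 = {1, 2, 4}  B2 = {1, 2, 5}  B3 = {2, 4, 6}  B4 = {1, 5, 7}  B5 = {3, 5, 7}
Tree: B1–B2, B1–B3, B2–B4, B4–B5
Every bag has size at most 3, so the width is 3 − 1 = 2 and tw(G) ≤ 2. On the other hand G contains the 3-clique {1, 2, 4}. A clique must lie in a single bag of any decomposition, so no decomposition can have width below 2. Combining the bounds, tw(G) = 2.

2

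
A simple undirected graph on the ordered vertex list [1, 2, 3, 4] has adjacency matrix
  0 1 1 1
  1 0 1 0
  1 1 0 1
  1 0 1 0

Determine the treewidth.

2

A width-2 tree decomposition is:
Bags: B1 = {1, 3, 4}  B2 = {1, 2, 3}
Tree: B1–B2
Each bag holds 3 vertices, so the decomposition has width 2, which upper-bounds the treewidth. Conversely, {1, 2, 3} is a clique of size 3, and the vertices of any clique must share a bag in every tree decomposition; so some bag has ≥ 3 vertices and tw(G) ≥ 2. The upper and lower bounds meet at 2, so that is the treewidth.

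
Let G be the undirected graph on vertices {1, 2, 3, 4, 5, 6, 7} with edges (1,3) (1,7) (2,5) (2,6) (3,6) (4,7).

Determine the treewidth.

A width-1 tree decomposition is:
Bags: B1 = {4, 7}  B2 = {1, 7}  B3 = {1, 3}  B4 = {3, 6}  B5 = {2, 6}  B6 = {2, 5}
Tree: B1–B2, B2–B3, B3–B4, B4–B5, B5–B6
The largest bag has 2 vertices, giving width 1; this decomposition certifies tw(G) ≤ 1. Any graph with an edge has treewidth ≥ 1, and G has the edge 4–7. Therefore the treewidth is 1.

1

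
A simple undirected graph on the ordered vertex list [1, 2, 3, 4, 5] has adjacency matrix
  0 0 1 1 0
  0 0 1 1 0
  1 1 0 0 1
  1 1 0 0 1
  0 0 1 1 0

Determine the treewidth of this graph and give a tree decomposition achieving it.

Treewidth 2.
One such decomposition:
Bags: B1 = {2, 3, 4}  B2 = {1, 3, 4}  B3 = {3, 4, 5}
Tree: B1–B2, B2–B3

Every bag has size at most 3, so the width is 3 − 1 = 2 and tw(G) ≤ 2. Since 3–2–4–1–3 is a cycle in G, G is not acyclic. Forests are exactly the graphs of treewidth ≤ 1, so tw(G) ≥ 2. Combining the bounds, tw(G) = 2.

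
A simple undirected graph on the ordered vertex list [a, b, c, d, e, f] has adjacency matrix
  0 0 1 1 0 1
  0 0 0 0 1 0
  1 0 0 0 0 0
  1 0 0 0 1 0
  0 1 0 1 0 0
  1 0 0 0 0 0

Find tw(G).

1

A width-1 tree decomposition is:
Bags: B1 = {a, d}  B2 = {d, e}  B3 = {b, e}  B4 = {a, c}  B5 = {a, f}
Tree: B1–B2, B2–B3, B1–B4, B1–B5
The largest bag has 2 vertices, giving width 1; this decomposition certifies tw(G) ≤ 1. Since G has at least one edge (e.g. a–d), it is not an edgeless graph, so tw(G) ≥ 1. Combining the bounds, tw(G) = 1.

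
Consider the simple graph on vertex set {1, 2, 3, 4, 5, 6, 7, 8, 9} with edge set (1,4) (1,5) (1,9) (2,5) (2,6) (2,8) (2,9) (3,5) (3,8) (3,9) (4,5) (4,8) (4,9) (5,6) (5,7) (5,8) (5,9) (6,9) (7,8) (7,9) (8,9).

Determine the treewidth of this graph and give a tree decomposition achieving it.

Treewidth 3.
One such decomposition:
Bags: B1 = {2, 5, 8, 9}  B2 = {2, 5, 6, 9}  B3 = {4, 5, 8, 9}  B4 = {3, 5, 8, 9}  B5 = {5, 7, 8, 9}  B6 = {1, 4, 5, 9}
Tree: B1–B2, B1–B3, B3–B4, B1–B5, B3–B6

The largest bag has 4 vertices, giving width 3; this decomposition certifies tw(G) ≤ 3. Conversely, {2, 5, 8, 9} is a clique of size 4, and the vertices of any clique must share a bag in every tree decomposition; so some bag has ≥ 4 vertices and tw(G) ≥ 3. Hence tw(G) = 3 exactly.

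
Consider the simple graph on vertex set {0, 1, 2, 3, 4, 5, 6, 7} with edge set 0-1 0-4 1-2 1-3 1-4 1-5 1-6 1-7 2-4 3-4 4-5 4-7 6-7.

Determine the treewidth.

A width-2 tree decomposition is:
Bags: B1 = {1, 2, 4}  B2 = {1, 3, 4}  B3 = {1, 4, 7}  B4 = {1, 6, 7}  B5 = {0, 1, 4}  B6 = {1, 4, 5}
Tree: B1–B2, B1–B3, B3–B4, B1–B5, B3–B6
The largest bag has 3 vertices, giving width 2; this decomposition certifies tw(G) ≤ 2. Conversely, {0, 1, 4} is a clique of size 3, and the vertices of any clique must share a bag in every tree decomposition; so some bag has ≥ 3 vertices and tw(G) ≥ 2. The upper and lower bounds meet at 2, so that is the treewidth.

2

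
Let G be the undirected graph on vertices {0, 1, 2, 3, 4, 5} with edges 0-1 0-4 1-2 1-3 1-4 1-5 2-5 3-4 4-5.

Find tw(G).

A width-2 tree decomposition is:
Bags: B1 = {1, 2, 5}  B2 = {1, 4, 5}  B3 = {0, 1, 4}  B4 = {1, 3, 4}
Tree: B1–B2, B2–B3, B3–B4
Each bag holds 3 vertices, so the decomposition has width 2, which upper-bounds the treewidth. For the lower bound, the 3 vertices {1, 2, 5} are pairwise adjacent, and any tree decomposition puts a clique entirely inside one bag — forcing width ≥ 2. Hence tw(G) = 2 exactly.

2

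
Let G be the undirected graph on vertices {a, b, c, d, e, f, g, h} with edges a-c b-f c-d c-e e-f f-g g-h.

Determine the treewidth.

A width-1 tree decomposition is:
Bags: B1 = {f, g}  B2 = {e, f}  B3 = {c, e}  B4 = {a, c}  B5 = {c, d}  B6 = {b, f}  B7 = {g, h}
Tree: B1–B2, B2–B3, B3–B4, B4–B5, B1–B6, B1–B7
Each bag holds 2 vertices, so the decomposition has width 1, which upper-bounds the treewidth. G has an edge, so its treewidth is at least 1. Hence tw(G) = 1 exactly.

1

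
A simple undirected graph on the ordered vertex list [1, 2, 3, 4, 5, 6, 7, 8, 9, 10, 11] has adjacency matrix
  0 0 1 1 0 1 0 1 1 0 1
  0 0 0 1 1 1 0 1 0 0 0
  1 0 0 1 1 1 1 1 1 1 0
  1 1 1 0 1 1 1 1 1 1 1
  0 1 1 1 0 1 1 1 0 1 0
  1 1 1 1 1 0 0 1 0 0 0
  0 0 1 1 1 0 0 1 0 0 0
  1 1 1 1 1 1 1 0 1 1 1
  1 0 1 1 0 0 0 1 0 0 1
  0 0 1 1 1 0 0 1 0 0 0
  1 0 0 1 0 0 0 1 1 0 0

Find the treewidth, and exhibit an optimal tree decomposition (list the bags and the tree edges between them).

The largest bag has 5 vertices, giving width 4; this decomposition certifies tw(G) ≤ 4. For the lower bound, the 5 vertices {1, 4, 8, 9, 11} are pairwise adjacent, and any tree decomposition puts a clique entirely inside one bag — forcing width ≥ 4. The upper and lower bounds meet at 4, so that is the treewidth.

Treewidth 4.
Bags: B1 = {3, 4, 5, 6, 8}  B2 = {3, 4, 5, 7, 8}  B3 = {3, 4, 5, 8, 10}  B4 = {1, 3, 4, 6, 8}  B5 = {1, 3, 4, 8, 9}  B6 = {1, 4, 8, 9, 11}  B7 = {2, 4, 5, 6, 8}
Tree: B1–B2, B1–B3, B1–B4, B4–B5, B5–B6, B1–B7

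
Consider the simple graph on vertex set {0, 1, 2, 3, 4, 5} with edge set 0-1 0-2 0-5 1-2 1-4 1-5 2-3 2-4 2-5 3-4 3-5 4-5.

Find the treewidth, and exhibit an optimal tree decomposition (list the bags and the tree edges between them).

Treewidth 3.
Bags: B1 = {1, 2, 4, 5}  B2 = {2, 3, 4, 5}  B3 = {0, 1, 2, 5}
Tree: B1–B2, B1–B3

Each bag holds 4 vertices, so the decomposition has width 3, which upper-bounds the treewidth. Conversely, {0, 1, 2, 5} is a clique of size 4, and the vertices of any clique must share a bag in every tree decomposition; so some bag has ≥ 4 vertices and tw(G) ≥ 3. Combining the bounds, tw(G) = 3.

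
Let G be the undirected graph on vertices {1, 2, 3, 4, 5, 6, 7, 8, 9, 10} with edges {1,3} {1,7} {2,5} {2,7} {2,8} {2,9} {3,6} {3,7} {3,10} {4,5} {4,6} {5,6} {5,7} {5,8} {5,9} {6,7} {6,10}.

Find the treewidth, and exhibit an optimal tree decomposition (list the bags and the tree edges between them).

The largest bag has 3 vertices, giving width 2; this decomposition certifies tw(G) ≤ 2. On the other hand G contains the 3-clique {1, 3, 7}. A clique must lie in a single bag of any decomposition, so no decomposition can have width below 2. The upper and lower bounds meet at 2, so that is the treewidth.

Treewidth 2.
Bags: B1 = {2, 5, 9}  B2 = {2, 5, 7}  B3 = {5, 6, 7}  B4 = {3, 6, 7}  B5 = {3, 6, 10}  B6 = {1, 3, 7}  B7 = {2, 5, 8}  B8 = {4, 5, 6}
Tree: B1–B2, B2–B3, B3–B4, B4–B5, B4–B6, B1–B7, B3–B8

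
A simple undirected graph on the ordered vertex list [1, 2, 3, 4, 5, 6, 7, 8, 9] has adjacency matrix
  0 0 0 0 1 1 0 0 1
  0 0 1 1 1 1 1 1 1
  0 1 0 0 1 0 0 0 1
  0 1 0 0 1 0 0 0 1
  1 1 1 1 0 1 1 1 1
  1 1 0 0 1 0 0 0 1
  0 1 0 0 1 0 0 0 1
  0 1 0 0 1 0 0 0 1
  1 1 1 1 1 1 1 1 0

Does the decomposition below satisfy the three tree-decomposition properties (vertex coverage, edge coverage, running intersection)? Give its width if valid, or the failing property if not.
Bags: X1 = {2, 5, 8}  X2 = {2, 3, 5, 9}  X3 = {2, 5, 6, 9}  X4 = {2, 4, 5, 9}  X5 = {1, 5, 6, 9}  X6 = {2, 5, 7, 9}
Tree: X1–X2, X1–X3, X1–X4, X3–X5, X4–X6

A tree decomposition must satisfy three properties: every vertex lies in some bag; for every edge, both endpoints lie together in some bag; and for every vertex, the bags containing it form a connected subtree. Here edge (9,8) lies in no bag, so the decomposition is invalid.

No — edge (9,8) lies in no bag.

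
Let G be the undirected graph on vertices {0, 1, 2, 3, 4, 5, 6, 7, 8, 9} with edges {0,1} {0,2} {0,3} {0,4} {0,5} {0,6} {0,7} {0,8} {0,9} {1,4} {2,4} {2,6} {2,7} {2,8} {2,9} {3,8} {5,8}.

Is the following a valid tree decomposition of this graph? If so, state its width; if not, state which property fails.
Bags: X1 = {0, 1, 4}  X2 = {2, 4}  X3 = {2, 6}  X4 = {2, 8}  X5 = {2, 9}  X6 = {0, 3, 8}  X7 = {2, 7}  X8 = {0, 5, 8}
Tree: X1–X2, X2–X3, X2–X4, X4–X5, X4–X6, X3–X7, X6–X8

No — edge (0,2) lies in no bag.

A tree decomposition must satisfy three properties: every vertex lies in some bag; for every edge, both endpoints lie together in some bag; and for every vertex, the bags containing it form a connected subtree. Here edge (0,2) lies in no bag, so the decomposition is invalid.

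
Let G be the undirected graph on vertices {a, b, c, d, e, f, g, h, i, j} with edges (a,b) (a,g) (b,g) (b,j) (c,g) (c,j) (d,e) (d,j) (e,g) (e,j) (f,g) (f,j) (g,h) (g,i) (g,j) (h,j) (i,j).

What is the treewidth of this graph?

A width-2 tree decomposition is:
Bags: B1 = {b, g, j}  B2 = {e, g, j}  B3 = {g, h, j}  B4 = {f, g, j}  B5 = {a, b, g}  B6 = {c, g, j}  B7 = {g, i, j}  B8 = {d, e, j}
Tree: B1–B2, B2–B3, B3–B4, B1–B5, B2–B6, B6–B7, B2–B8
Each bag holds 3 vertices, so the decomposition has width 2, which upper-bounds the treewidth. On the other hand G contains the 3-clique {d, e, j}. A clique must lie in a single bag of any decomposition, so no decomposition can have width below 2. Therefore the treewidth is 2.

2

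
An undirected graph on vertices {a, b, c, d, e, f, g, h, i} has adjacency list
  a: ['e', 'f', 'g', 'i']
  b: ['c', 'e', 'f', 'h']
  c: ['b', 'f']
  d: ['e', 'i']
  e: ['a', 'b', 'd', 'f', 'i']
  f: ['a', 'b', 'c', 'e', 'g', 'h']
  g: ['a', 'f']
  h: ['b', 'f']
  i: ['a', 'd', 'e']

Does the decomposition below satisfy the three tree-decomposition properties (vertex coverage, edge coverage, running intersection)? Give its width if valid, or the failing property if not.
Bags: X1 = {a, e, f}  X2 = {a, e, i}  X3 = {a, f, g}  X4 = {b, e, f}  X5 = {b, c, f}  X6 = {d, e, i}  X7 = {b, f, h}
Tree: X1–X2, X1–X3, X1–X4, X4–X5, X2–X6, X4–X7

Checking the three conditions: (i) the bags cover all of {a, b, c, d, e, f, g, h, i}; (ii) for each edge, some bag contains both endpoints; (iii) the bags containing any fixed vertex form a subtree. All hold, so the decomposition is valid with width 3 − 1 = 2.

Yes; width 2.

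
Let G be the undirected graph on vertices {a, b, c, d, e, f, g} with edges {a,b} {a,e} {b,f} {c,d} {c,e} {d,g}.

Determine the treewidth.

A width-1 tree decomposition is:
Bags: B1 = {d, g}  B2 = {c, d}  B3 = {c, e}  B4 = {a, e}  B5 = {a, b}  B6 = {b, f}
Tree: B1–B2, B2–B3, B3–B4, B4–B5, B5–B6
Every bag has size at most 2, so the width is 2 − 1 = 1 and tw(G) ≤ 1. G has an edge, so its treewidth is at least 1. Therefore the treewidth is 1.

1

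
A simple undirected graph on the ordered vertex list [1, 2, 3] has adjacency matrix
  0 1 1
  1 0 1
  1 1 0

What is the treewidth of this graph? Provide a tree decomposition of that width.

Treewidth 2.
One optimal decomposition is:
Bags: B1 = {1, 2, 3}
Tree: (single bag)

A single bag containing all 3 vertices is trivially a valid decomposition of width 2. Conversely, {1, 2, 3} is a clique of size 3, and the vertices of any clique must share a bag in every tree decomposition; so some bag has ≥ 3 vertices and tw(G) ≥ 2. Hence tw(G) = 2 exactly.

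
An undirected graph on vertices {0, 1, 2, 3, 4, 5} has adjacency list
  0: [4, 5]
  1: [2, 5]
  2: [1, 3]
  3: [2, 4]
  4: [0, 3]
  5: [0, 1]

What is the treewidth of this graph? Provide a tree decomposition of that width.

Each bag holds 3 vertices, so the decomposition has width 2, which upper-bounds the treewidth. Since 4–0–5–1–2–3–4 is a cycle in G, G is not acyclic. Forests are exactly the graphs of treewidth ≤ 1, so tw(G) ≥ 2. Hence tw(G) = 2 exactly.

Treewidth 2.
One optimal decomposition is:
Bags: B1 = {0, 4, 5}  B2 = {1, 4, 5}  B3 = {1, 2, 4}  B4 = {2, 3, 4}
Tree: B1–B2, B2–B3, B3–B4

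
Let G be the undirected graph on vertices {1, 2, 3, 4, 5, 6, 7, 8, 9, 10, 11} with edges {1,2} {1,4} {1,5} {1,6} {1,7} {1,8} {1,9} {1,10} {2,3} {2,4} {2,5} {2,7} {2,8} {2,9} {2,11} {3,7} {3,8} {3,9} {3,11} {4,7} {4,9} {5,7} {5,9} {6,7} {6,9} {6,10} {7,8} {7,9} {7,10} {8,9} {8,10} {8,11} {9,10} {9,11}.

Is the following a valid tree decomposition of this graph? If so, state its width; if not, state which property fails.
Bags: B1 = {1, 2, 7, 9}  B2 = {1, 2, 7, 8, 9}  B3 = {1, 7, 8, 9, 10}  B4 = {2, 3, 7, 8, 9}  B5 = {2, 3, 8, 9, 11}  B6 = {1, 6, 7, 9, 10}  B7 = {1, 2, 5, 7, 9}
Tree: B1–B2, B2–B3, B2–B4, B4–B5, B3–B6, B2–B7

A tree decomposition must satisfy three properties: every vertex lies in some bag; for every edge, both endpoints lie together in some bag; and for every vertex, the bags containing it form a connected subtree. Here vertex 4 appears in no bag, so the decomposition is invalid.

No — vertex 4 appears in no bag.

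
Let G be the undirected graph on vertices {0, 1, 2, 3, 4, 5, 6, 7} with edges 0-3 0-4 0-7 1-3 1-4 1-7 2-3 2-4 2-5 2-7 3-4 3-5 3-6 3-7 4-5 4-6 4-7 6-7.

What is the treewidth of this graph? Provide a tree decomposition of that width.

Each bag holds 4 vertices, so the decomposition has width 3, which upper-bounds the treewidth. Conversely, {2, 3, 4, 5} is a clique of size 4, and the vertices of any clique must share a bag in every tree decomposition; so some bag has ≥ 4 vertices and tw(G) ≥ 3. Therefore the treewidth is 3.

Treewidth 3.
One such decomposition:
Bags: B1 = {2, 3, 4, 7}  B2 = {2, 3, 4, 5}  B3 = {1, 3, 4, 7}  B4 = {3, 4, 6, 7}  B5 = {0, 3, 4, 7}
Tree: B1–B2, B1–B3, B1–B4, B4–B5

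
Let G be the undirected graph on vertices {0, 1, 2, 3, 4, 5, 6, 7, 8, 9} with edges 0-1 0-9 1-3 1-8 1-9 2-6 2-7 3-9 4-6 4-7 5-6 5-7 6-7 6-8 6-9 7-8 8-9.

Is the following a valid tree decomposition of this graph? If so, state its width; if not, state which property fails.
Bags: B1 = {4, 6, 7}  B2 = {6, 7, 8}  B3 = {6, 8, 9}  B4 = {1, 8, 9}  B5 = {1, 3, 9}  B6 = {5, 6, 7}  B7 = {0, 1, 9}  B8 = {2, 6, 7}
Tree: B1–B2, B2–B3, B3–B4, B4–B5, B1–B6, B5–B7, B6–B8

Yes; width 2.

Every vertex of G appears in some bag (union = {0, 1, 2, 3, 4, 5, 6, 7, 8, 9}); every edge is covered by a bag; and for each vertex v the set of bags containing v is connected in the bag tree. The decomposition is therefore valid. The largest bag has 3 vertices, so the width is 2.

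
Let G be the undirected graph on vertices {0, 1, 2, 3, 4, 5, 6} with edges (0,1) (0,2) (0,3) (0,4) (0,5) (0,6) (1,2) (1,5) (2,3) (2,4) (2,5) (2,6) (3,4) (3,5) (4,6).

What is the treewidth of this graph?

3

A width-3 tree decomposition is:
Bags: B1 = {0, 2, 3, 4}  B2 = {0, 2, 4, 6}  B3 = {0, 2, 3, 5}  B4 = {0, 1, 2, 5}
Tree: B1–B2, B1–B3, B3–B4
Each bag holds 4 vertices, so the decomposition has width 3, which upper-bounds the treewidth. Conversely, {0, 1, 2, 5} is a clique of size 4, and the vertices of any clique must share a bag in every tree decomposition; so some bag has ≥ 4 vertices and tw(G) ≥ 3. Combining the bounds, tw(G) = 3.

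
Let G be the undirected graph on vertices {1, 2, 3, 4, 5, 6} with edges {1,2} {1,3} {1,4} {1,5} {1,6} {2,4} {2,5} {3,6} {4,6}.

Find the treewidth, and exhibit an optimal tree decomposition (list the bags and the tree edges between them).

Each bag holds 3 vertices, so the decomposition has width 2, which upper-bounds the treewidth. For the lower bound, the 3 vertices {1, 2, 4} are pairwise adjacent, and any tree decomposition puts a clique entirely inside one bag — forcing width ≥ 2. Therefore the treewidth is 2.

Treewidth 2.
Bags: B1 = {1, 2, 4}  B2 = {1, 4, 6}  B3 = {1, 2, 5}  B4 = {1, 3, 6}
Tree: B1–B2, B1–B3, B2–B4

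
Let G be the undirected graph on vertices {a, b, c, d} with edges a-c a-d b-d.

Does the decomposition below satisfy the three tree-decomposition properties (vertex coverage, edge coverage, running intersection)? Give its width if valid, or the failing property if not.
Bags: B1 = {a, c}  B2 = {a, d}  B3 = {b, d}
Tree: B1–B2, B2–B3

Yes; width 1.

Checking the three conditions: (i) the bags cover all of {a, b, c, d}; (ii) for each edge, some bag contains both endpoints; (iii) the bags containing any fixed vertex form a subtree. All hold, so the decomposition is valid with width 2 − 1 = 1.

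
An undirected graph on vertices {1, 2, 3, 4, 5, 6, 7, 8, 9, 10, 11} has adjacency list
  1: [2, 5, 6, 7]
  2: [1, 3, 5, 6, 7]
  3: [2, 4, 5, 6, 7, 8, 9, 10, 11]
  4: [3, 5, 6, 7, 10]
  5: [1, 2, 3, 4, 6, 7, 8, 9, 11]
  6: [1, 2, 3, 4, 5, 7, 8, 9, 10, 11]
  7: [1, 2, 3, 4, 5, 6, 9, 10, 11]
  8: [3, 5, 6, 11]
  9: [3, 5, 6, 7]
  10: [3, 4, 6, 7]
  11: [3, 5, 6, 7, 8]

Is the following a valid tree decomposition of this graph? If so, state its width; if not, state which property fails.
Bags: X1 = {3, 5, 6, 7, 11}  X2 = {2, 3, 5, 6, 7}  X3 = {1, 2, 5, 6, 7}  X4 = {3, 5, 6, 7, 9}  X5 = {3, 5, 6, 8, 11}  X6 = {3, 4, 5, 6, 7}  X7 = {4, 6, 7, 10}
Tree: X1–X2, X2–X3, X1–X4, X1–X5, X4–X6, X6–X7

A tree decomposition must satisfy three properties: every vertex lies in some bag; for every edge, both endpoints lie together in some bag; and for every vertex, the bags containing it form a connected subtree. Here edge (3,10) lies in no bag, so the decomposition is invalid.

No — edge (3,10) lies in no bag.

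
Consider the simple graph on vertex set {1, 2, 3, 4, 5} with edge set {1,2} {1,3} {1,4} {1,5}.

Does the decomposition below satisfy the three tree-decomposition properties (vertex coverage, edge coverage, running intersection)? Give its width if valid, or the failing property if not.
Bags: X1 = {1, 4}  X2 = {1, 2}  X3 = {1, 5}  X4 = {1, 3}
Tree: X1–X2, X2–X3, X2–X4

Vertex coverage: the bags together contain {1, 2, 3, 4, 5}, the full vertex set. Edge coverage: each edge of G has both endpoints in at least one bag. Running intersection: for every vertex, the bags containing it form a connected subtree. All three properties hold, so this is a valid tree decomposition of width max|bag| − 1 = 1, and hence tw(G) ≤ 1.

Yes; width 1.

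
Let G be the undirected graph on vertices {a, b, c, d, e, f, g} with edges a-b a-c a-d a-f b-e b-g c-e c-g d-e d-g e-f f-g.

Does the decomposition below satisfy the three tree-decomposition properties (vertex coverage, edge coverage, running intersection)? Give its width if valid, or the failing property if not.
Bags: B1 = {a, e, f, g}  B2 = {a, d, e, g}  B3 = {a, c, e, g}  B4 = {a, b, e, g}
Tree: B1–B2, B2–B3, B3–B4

Checking the three conditions: (i) the bags cover all of {a, b, c, d, e, f, g}; (ii) for each edge, some bag contains both endpoints; (iii) the bags containing any fixed vertex form a subtree. All hold, so the decomposition is valid with width 4 − 1 = 3.

Yes; width 3.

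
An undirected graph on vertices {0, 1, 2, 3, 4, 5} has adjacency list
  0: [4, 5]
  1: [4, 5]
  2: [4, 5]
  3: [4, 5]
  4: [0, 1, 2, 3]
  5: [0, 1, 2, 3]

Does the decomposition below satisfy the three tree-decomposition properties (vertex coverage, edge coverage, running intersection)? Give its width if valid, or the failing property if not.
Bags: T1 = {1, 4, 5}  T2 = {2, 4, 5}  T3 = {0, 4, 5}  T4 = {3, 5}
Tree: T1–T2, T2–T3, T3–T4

A tree decomposition must satisfy three properties: every vertex lies in some bag; for every edge, both endpoints lie together in some bag; and for every vertex, the bags containing it form a connected subtree. Here edge (4,3) lies in no bag, so the decomposition is invalid.

No — edge (4,3) lies in no bag.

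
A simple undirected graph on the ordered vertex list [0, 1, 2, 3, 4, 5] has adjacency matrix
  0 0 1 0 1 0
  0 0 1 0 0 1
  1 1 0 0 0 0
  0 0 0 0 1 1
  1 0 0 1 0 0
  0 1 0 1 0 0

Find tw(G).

2

A width-2 tree decomposition is:
Bags: B1 = {1, 2, 5}  B2 = {2, 3, 5}  B3 = {2, 3, 4}  B4 = {0, 2, 4}
Tree: B1–B2, B2–B3, B3–B4
The largest bag has 3 vertices, giving width 2; this decomposition certifies tw(G) ≤ 2. For the lower bound, G contains the cycle 2–1–5–3–4–0–2, so G is not a forest; only forests have treewidth ≤ 1, hence tw(G) ≥ 2. Combining the bounds, tw(G) = 2.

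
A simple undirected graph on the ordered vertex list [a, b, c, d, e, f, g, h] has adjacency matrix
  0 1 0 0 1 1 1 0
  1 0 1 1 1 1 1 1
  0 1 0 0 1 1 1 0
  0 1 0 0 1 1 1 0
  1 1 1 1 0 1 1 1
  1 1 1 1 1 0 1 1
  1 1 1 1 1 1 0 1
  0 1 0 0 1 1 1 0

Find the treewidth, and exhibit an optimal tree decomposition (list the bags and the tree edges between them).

Treewidth 4.
One optimal decomposition is:
Bags: B1 = {a, b, e, f, g}  B2 = {b, c, e, f, g}  B3 = {b, e, f, g, h}  B4 = {b, d, e, f, g}
Tree: B1–B2, B1–B3, B1–B4

Every bag has size at most 5, so the width is 5 − 1 = 4 and tw(G) ≤ 4. Conversely, {b, d, e, f, g} is a clique of size 5, and the vertices of any clique must share a bag in every tree decomposition; so some bag has ≥ 5 vertices and tw(G) ≥ 4. The upper and lower bounds meet at 4, so that is the treewidth.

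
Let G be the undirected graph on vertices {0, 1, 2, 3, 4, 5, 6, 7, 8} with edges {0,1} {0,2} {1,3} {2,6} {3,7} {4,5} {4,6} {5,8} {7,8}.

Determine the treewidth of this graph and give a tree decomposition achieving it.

Treewidth 2.
Bags: B1 = {2, 4, 6}  B2 = {2, 4, 5}  B3 = {2, 5, 8}  B4 = {2, 7, 8}  B5 = {2, 3, 7}  B6 = {1, 2, 3}  B7 = {0, 1, 2}
Tree: B1–B2, B2–B3, B3–B4, B4–B5, B5–B6, B6–B7

Every bag has size at most 3, so the width is 3 − 1 = 2 and tw(G) ≤ 2. The edges 2–6–4–5–8–7–3–1–0–2 form a cycle, so G is not a tree and its treewidth is at least 2. Combining the bounds, tw(G) = 2.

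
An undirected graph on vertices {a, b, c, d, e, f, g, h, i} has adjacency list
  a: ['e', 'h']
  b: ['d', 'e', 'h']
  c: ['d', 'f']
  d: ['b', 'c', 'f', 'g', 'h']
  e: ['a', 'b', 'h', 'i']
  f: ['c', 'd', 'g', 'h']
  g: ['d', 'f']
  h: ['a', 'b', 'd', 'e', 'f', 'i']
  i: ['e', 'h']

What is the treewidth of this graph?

A width-2 tree decomposition is:
Bags: B1 = {b, e, h}  B2 = {b, d, h}  B3 = {d, f, h}  B4 = {d, f, g}  B5 = {a, e, h}  B6 = {e, h, i}  B7 = {c, d, f}
Tree: B1–B2, B2–B3, B3–B4, B1–B5, B1–B6, B4–B7
The largest bag has 3 vertices, giving width 2; this decomposition certifies tw(G) ≤ 2. For the lower bound, the 3 vertices {d, f, g} are pairwise adjacent, and any tree decomposition puts a clique entirely inside one bag — forcing width ≥ 2. Combining the bounds, tw(G) = 2.

2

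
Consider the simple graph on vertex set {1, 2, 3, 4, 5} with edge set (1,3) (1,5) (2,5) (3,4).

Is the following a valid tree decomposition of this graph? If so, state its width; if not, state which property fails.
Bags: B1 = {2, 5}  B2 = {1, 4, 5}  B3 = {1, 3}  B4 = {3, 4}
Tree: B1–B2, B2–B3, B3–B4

No — bags containing vertex 4 are not connected in the tree.

A tree decomposition must satisfy three properties: every vertex lies in some bag; for every edge, both endpoints lie together in some bag; and for every vertex, the bags containing it form a connected subtree. Here bags containing vertex 4 are not connected in the tree, so the decomposition is invalid.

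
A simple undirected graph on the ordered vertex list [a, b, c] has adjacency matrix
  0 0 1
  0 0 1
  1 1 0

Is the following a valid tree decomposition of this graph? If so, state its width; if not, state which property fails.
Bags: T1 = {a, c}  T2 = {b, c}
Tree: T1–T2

Checking the three conditions: (i) the bags cover all of {a, b, c}; (ii) for each edge, some bag contains both endpoints; (iii) the bags containing any fixed vertex form a subtree. All hold, so the decomposition is valid with width 2 − 1 = 1.

Yes; width 1.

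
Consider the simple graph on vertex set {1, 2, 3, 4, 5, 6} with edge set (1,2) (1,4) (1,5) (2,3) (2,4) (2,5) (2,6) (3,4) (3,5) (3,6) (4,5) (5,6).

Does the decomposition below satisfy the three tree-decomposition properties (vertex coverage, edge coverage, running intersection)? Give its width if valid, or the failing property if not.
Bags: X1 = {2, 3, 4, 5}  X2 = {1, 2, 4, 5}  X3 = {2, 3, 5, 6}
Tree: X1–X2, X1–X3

Yes; width 3.

Vertex coverage: the bags together contain {1, 2, 3, 4, 5, 6}, the full vertex set. Edge coverage: each edge of G has both endpoints in at least one bag. Running intersection: for every vertex, the bags containing it form a connected subtree. All three properties hold, so this is a valid tree decomposition of width max|bag| − 1 = 3, and hence tw(G) ≤ 3.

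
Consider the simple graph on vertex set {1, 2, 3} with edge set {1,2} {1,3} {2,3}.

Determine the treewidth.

A width-2 tree decomposition is:
Bags: B1 = {1, 2, 3}
Tree: (single bag)
A single bag containing all 3 vertices is trivially a valid decomposition of width 2. Conversely, {1, 2, 3} is a clique of size 3, and the vertices of any clique must share a bag in every tree decomposition; so some bag has ≥ 3 vertices and tw(G) ≥ 2. Hence tw(G) = 2 exactly.

2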